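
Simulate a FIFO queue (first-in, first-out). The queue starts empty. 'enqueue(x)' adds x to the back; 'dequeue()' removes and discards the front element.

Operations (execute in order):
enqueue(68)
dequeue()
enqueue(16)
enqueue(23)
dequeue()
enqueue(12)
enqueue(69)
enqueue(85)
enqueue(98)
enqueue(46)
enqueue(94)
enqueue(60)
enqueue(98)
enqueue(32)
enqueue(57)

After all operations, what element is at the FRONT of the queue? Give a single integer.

Answer: 23

Derivation:
enqueue(68): queue = [68]
dequeue(): queue = []
enqueue(16): queue = [16]
enqueue(23): queue = [16, 23]
dequeue(): queue = [23]
enqueue(12): queue = [23, 12]
enqueue(69): queue = [23, 12, 69]
enqueue(85): queue = [23, 12, 69, 85]
enqueue(98): queue = [23, 12, 69, 85, 98]
enqueue(46): queue = [23, 12, 69, 85, 98, 46]
enqueue(94): queue = [23, 12, 69, 85, 98, 46, 94]
enqueue(60): queue = [23, 12, 69, 85, 98, 46, 94, 60]
enqueue(98): queue = [23, 12, 69, 85, 98, 46, 94, 60, 98]
enqueue(32): queue = [23, 12, 69, 85, 98, 46, 94, 60, 98, 32]
enqueue(57): queue = [23, 12, 69, 85, 98, 46, 94, 60, 98, 32, 57]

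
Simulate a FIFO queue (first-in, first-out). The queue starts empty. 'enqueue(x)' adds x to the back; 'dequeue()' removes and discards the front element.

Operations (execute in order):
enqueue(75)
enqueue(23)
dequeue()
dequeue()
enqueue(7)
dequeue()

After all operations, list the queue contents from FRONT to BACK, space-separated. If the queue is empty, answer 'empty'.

Answer: empty

Derivation:
enqueue(75): [75]
enqueue(23): [75, 23]
dequeue(): [23]
dequeue(): []
enqueue(7): [7]
dequeue(): []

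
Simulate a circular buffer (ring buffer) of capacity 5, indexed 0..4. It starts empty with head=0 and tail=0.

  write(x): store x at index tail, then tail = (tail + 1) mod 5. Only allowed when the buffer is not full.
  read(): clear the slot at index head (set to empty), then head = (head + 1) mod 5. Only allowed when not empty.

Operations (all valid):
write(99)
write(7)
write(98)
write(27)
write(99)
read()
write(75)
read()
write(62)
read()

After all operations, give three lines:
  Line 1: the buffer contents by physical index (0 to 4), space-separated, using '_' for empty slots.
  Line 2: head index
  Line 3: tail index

write(99): buf=[99 _ _ _ _], head=0, tail=1, size=1
write(7): buf=[99 7 _ _ _], head=0, tail=2, size=2
write(98): buf=[99 7 98 _ _], head=0, tail=3, size=3
write(27): buf=[99 7 98 27 _], head=0, tail=4, size=4
write(99): buf=[99 7 98 27 99], head=0, tail=0, size=5
read(): buf=[_ 7 98 27 99], head=1, tail=0, size=4
write(75): buf=[75 7 98 27 99], head=1, tail=1, size=5
read(): buf=[75 _ 98 27 99], head=2, tail=1, size=4
write(62): buf=[75 62 98 27 99], head=2, tail=2, size=5
read(): buf=[75 62 _ 27 99], head=3, tail=2, size=4

Answer: 75 62 _ 27 99
3
2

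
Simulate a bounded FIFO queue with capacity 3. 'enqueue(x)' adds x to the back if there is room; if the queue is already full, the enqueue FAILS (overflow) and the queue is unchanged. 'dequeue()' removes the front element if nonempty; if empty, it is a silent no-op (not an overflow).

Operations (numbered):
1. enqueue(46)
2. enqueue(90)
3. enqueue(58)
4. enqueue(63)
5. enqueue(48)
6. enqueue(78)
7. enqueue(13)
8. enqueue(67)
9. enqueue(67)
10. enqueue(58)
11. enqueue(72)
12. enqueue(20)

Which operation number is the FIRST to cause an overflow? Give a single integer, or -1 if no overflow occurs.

1. enqueue(46): size=1
2. enqueue(90): size=2
3. enqueue(58): size=3
4. enqueue(63): size=3=cap → OVERFLOW (fail)
5. enqueue(48): size=3=cap → OVERFLOW (fail)
6. enqueue(78): size=3=cap → OVERFLOW (fail)
7. enqueue(13): size=3=cap → OVERFLOW (fail)
8. enqueue(67): size=3=cap → OVERFLOW (fail)
9. enqueue(67): size=3=cap → OVERFLOW (fail)
10. enqueue(58): size=3=cap → OVERFLOW (fail)
11. enqueue(72): size=3=cap → OVERFLOW (fail)
12. enqueue(20): size=3=cap → OVERFLOW (fail)

Answer: 4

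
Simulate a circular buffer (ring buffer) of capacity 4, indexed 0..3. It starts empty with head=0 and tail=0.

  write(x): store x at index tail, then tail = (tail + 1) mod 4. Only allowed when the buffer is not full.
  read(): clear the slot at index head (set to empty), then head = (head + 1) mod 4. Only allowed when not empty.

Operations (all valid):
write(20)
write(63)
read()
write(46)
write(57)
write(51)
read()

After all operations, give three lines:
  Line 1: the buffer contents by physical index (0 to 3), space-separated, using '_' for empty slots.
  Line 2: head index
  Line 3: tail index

Answer: 51 _ 46 57
2
1

Derivation:
write(20): buf=[20 _ _ _], head=0, tail=1, size=1
write(63): buf=[20 63 _ _], head=0, tail=2, size=2
read(): buf=[_ 63 _ _], head=1, tail=2, size=1
write(46): buf=[_ 63 46 _], head=1, tail=3, size=2
write(57): buf=[_ 63 46 57], head=1, tail=0, size=3
write(51): buf=[51 63 46 57], head=1, tail=1, size=4
read(): buf=[51 _ 46 57], head=2, tail=1, size=3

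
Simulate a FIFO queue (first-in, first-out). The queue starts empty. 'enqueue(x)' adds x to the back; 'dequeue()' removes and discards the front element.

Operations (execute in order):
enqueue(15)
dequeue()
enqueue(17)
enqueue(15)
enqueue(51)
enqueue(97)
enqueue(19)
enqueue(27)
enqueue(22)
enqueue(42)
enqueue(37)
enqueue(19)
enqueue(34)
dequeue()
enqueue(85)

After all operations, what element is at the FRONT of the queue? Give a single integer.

enqueue(15): queue = [15]
dequeue(): queue = []
enqueue(17): queue = [17]
enqueue(15): queue = [17, 15]
enqueue(51): queue = [17, 15, 51]
enqueue(97): queue = [17, 15, 51, 97]
enqueue(19): queue = [17, 15, 51, 97, 19]
enqueue(27): queue = [17, 15, 51, 97, 19, 27]
enqueue(22): queue = [17, 15, 51, 97, 19, 27, 22]
enqueue(42): queue = [17, 15, 51, 97, 19, 27, 22, 42]
enqueue(37): queue = [17, 15, 51, 97, 19, 27, 22, 42, 37]
enqueue(19): queue = [17, 15, 51, 97, 19, 27, 22, 42, 37, 19]
enqueue(34): queue = [17, 15, 51, 97, 19, 27, 22, 42, 37, 19, 34]
dequeue(): queue = [15, 51, 97, 19, 27, 22, 42, 37, 19, 34]
enqueue(85): queue = [15, 51, 97, 19, 27, 22, 42, 37, 19, 34, 85]

Answer: 15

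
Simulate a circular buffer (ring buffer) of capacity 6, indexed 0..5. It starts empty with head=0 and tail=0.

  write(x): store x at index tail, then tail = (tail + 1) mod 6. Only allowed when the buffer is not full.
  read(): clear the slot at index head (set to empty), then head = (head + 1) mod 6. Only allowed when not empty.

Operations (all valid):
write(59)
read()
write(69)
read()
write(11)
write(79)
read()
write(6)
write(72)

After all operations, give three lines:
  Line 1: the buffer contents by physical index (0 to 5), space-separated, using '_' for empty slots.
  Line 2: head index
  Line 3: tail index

Answer: _ _ _ 79 6 72
3
0

Derivation:
write(59): buf=[59 _ _ _ _ _], head=0, tail=1, size=1
read(): buf=[_ _ _ _ _ _], head=1, tail=1, size=0
write(69): buf=[_ 69 _ _ _ _], head=1, tail=2, size=1
read(): buf=[_ _ _ _ _ _], head=2, tail=2, size=0
write(11): buf=[_ _ 11 _ _ _], head=2, tail=3, size=1
write(79): buf=[_ _ 11 79 _ _], head=2, tail=4, size=2
read(): buf=[_ _ _ 79 _ _], head=3, tail=4, size=1
write(6): buf=[_ _ _ 79 6 _], head=3, tail=5, size=2
write(72): buf=[_ _ _ 79 6 72], head=3, tail=0, size=3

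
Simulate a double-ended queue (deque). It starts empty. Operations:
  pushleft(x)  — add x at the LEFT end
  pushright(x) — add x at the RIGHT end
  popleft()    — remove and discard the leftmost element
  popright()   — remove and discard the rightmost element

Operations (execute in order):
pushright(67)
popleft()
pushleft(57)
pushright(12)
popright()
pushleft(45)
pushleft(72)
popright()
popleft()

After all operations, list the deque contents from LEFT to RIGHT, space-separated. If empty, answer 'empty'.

Answer: 45

Derivation:
pushright(67): [67]
popleft(): []
pushleft(57): [57]
pushright(12): [57, 12]
popright(): [57]
pushleft(45): [45, 57]
pushleft(72): [72, 45, 57]
popright(): [72, 45]
popleft(): [45]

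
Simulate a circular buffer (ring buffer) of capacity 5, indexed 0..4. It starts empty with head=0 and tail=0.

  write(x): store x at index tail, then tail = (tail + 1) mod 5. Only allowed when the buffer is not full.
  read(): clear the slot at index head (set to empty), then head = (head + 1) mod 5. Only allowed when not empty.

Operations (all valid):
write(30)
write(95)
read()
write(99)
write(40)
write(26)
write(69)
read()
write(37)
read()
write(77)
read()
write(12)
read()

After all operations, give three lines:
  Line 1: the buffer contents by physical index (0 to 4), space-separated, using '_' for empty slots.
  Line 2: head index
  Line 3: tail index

write(30): buf=[30 _ _ _ _], head=0, tail=1, size=1
write(95): buf=[30 95 _ _ _], head=0, tail=2, size=2
read(): buf=[_ 95 _ _ _], head=1, tail=2, size=1
write(99): buf=[_ 95 99 _ _], head=1, tail=3, size=2
write(40): buf=[_ 95 99 40 _], head=1, tail=4, size=3
write(26): buf=[_ 95 99 40 26], head=1, tail=0, size=4
write(69): buf=[69 95 99 40 26], head=1, tail=1, size=5
read(): buf=[69 _ 99 40 26], head=2, tail=1, size=4
write(37): buf=[69 37 99 40 26], head=2, tail=2, size=5
read(): buf=[69 37 _ 40 26], head=3, tail=2, size=4
write(77): buf=[69 37 77 40 26], head=3, tail=3, size=5
read(): buf=[69 37 77 _ 26], head=4, tail=3, size=4
write(12): buf=[69 37 77 12 26], head=4, tail=4, size=5
read(): buf=[69 37 77 12 _], head=0, tail=4, size=4

Answer: 69 37 77 12 _
0
4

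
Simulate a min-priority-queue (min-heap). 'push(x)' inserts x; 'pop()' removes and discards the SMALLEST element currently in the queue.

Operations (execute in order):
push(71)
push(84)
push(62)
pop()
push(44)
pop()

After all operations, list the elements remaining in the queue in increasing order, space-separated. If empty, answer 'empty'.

push(71): heap contents = [71]
push(84): heap contents = [71, 84]
push(62): heap contents = [62, 71, 84]
pop() → 62: heap contents = [71, 84]
push(44): heap contents = [44, 71, 84]
pop() → 44: heap contents = [71, 84]

Answer: 71 84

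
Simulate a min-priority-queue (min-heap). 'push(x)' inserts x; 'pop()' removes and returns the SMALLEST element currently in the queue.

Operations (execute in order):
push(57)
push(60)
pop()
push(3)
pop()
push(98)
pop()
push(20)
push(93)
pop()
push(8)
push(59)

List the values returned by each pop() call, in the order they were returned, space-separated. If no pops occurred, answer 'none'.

Answer: 57 3 60 20

Derivation:
push(57): heap contents = [57]
push(60): heap contents = [57, 60]
pop() → 57: heap contents = [60]
push(3): heap contents = [3, 60]
pop() → 3: heap contents = [60]
push(98): heap contents = [60, 98]
pop() → 60: heap contents = [98]
push(20): heap contents = [20, 98]
push(93): heap contents = [20, 93, 98]
pop() → 20: heap contents = [93, 98]
push(8): heap contents = [8, 93, 98]
push(59): heap contents = [8, 59, 93, 98]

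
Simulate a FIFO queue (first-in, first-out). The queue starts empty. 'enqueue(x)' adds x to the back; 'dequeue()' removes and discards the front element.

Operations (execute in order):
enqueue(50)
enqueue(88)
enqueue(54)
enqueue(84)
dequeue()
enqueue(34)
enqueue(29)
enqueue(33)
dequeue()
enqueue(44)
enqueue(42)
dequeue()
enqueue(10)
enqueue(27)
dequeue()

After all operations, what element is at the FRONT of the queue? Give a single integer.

enqueue(50): queue = [50]
enqueue(88): queue = [50, 88]
enqueue(54): queue = [50, 88, 54]
enqueue(84): queue = [50, 88, 54, 84]
dequeue(): queue = [88, 54, 84]
enqueue(34): queue = [88, 54, 84, 34]
enqueue(29): queue = [88, 54, 84, 34, 29]
enqueue(33): queue = [88, 54, 84, 34, 29, 33]
dequeue(): queue = [54, 84, 34, 29, 33]
enqueue(44): queue = [54, 84, 34, 29, 33, 44]
enqueue(42): queue = [54, 84, 34, 29, 33, 44, 42]
dequeue(): queue = [84, 34, 29, 33, 44, 42]
enqueue(10): queue = [84, 34, 29, 33, 44, 42, 10]
enqueue(27): queue = [84, 34, 29, 33, 44, 42, 10, 27]
dequeue(): queue = [34, 29, 33, 44, 42, 10, 27]

Answer: 34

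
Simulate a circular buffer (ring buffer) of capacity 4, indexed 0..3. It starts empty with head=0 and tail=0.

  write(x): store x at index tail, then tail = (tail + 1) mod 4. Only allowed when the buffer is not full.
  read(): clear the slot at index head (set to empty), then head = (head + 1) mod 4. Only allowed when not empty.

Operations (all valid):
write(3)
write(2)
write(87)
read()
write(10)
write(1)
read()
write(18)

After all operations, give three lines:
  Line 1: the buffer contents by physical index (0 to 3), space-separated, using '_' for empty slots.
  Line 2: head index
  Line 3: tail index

Answer: 1 18 87 10
2
2

Derivation:
write(3): buf=[3 _ _ _], head=0, tail=1, size=1
write(2): buf=[3 2 _ _], head=0, tail=2, size=2
write(87): buf=[3 2 87 _], head=0, tail=3, size=3
read(): buf=[_ 2 87 _], head=1, tail=3, size=2
write(10): buf=[_ 2 87 10], head=1, tail=0, size=3
write(1): buf=[1 2 87 10], head=1, tail=1, size=4
read(): buf=[1 _ 87 10], head=2, tail=1, size=3
write(18): buf=[1 18 87 10], head=2, tail=2, size=4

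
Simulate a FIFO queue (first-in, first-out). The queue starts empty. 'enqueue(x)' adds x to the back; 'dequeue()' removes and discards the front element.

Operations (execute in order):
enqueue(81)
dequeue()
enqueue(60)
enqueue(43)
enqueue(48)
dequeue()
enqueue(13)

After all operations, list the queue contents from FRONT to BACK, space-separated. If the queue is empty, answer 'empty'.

Answer: 43 48 13

Derivation:
enqueue(81): [81]
dequeue(): []
enqueue(60): [60]
enqueue(43): [60, 43]
enqueue(48): [60, 43, 48]
dequeue(): [43, 48]
enqueue(13): [43, 48, 13]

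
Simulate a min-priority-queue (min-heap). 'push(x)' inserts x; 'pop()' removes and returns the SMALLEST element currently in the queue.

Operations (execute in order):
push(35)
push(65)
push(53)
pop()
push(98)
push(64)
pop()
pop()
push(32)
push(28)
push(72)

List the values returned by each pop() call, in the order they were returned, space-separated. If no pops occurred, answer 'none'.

Answer: 35 53 64

Derivation:
push(35): heap contents = [35]
push(65): heap contents = [35, 65]
push(53): heap contents = [35, 53, 65]
pop() → 35: heap contents = [53, 65]
push(98): heap contents = [53, 65, 98]
push(64): heap contents = [53, 64, 65, 98]
pop() → 53: heap contents = [64, 65, 98]
pop() → 64: heap contents = [65, 98]
push(32): heap contents = [32, 65, 98]
push(28): heap contents = [28, 32, 65, 98]
push(72): heap contents = [28, 32, 65, 72, 98]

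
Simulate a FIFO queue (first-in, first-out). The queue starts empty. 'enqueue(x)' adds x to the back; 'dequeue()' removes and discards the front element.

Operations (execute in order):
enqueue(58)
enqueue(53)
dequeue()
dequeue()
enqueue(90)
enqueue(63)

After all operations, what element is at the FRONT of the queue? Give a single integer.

enqueue(58): queue = [58]
enqueue(53): queue = [58, 53]
dequeue(): queue = [53]
dequeue(): queue = []
enqueue(90): queue = [90]
enqueue(63): queue = [90, 63]

Answer: 90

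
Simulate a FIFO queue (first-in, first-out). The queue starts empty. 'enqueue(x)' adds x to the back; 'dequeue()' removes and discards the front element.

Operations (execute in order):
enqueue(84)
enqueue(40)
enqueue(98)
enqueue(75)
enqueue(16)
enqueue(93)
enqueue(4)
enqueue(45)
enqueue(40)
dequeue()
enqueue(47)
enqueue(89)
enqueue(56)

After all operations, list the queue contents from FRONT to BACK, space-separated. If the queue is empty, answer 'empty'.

enqueue(84): [84]
enqueue(40): [84, 40]
enqueue(98): [84, 40, 98]
enqueue(75): [84, 40, 98, 75]
enqueue(16): [84, 40, 98, 75, 16]
enqueue(93): [84, 40, 98, 75, 16, 93]
enqueue(4): [84, 40, 98, 75, 16, 93, 4]
enqueue(45): [84, 40, 98, 75, 16, 93, 4, 45]
enqueue(40): [84, 40, 98, 75, 16, 93, 4, 45, 40]
dequeue(): [40, 98, 75, 16, 93, 4, 45, 40]
enqueue(47): [40, 98, 75, 16, 93, 4, 45, 40, 47]
enqueue(89): [40, 98, 75, 16, 93, 4, 45, 40, 47, 89]
enqueue(56): [40, 98, 75, 16, 93, 4, 45, 40, 47, 89, 56]

Answer: 40 98 75 16 93 4 45 40 47 89 56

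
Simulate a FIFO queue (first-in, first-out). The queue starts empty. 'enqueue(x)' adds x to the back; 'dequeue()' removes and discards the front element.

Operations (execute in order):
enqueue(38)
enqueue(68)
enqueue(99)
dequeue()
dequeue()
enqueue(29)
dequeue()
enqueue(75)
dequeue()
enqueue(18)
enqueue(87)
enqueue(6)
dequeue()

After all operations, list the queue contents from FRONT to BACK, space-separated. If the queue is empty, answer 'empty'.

enqueue(38): [38]
enqueue(68): [38, 68]
enqueue(99): [38, 68, 99]
dequeue(): [68, 99]
dequeue(): [99]
enqueue(29): [99, 29]
dequeue(): [29]
enqueue(75): [29, 75]
dequeue(): [75]
enqueue(18): [75, 18]
enqueue(87): [75, 18, 87]
enqueue(6): [75, 18, 87, 6]
dequeue(): [18, 87, 6]

Answer: 18 87 6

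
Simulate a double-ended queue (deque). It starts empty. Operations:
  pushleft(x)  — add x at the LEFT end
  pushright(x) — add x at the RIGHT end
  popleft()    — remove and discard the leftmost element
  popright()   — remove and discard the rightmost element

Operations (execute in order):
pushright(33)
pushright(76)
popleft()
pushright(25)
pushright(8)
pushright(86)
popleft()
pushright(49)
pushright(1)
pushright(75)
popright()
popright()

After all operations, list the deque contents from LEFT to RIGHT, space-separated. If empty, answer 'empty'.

Answer: 25 8 86 49

Derivation:
pushright(33): [33]
pushright(76): [33, 76]
popleft(): [76]
pushright(25): [76, 25]
pushright(8): [76, 25, 8]
pushright(86): [76, 25, 8, 86]
popleft(): [25, 8, 86]
pushright(49): [25, 8, 86, 49]
pushright(1): [25, 8, 86, 49, 1]
pushright(75): [25, 8, 86, 49, 1, 75]
popright(): [25, 8, 86, 49, 1]
popright(): [25, 8, 86, 49]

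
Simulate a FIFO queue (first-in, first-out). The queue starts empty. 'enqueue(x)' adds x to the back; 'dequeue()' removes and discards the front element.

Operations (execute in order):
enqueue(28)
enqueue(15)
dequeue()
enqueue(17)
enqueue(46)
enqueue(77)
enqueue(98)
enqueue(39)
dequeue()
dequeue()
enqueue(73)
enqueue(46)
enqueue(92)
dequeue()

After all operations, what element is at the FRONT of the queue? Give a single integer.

enqueue(28): queue = [28]
enqueue(15): queue = [28, 15]
dequeue(): queue = [15]
enqueue(17): queue = [15, 17]
enqueue(46): queue = [15, 17, 46]
enqueue(77): queue = [15, 17, 46, 77]
enqueue(98): queue = [15, 17, 46, 77, 98]
enqueue(39): queue = [15, 17, 46, 77, 98, 39]
dequeue(): queue = [17, 46, 77, 98, 39]
dequeue(): queue = [46, 77, 98, 39]
enqueue(73): queue = [46, 77, 98, 39, 73]
enqueue(46): queue = [46, 77, 98, 39, 73, 46]
enqueue(92): queue = [46, 77, 98, 39, 73, 46, 92]
dequeue(): queue = [77, 98, 39, 73, 46, 92]

Answer: 77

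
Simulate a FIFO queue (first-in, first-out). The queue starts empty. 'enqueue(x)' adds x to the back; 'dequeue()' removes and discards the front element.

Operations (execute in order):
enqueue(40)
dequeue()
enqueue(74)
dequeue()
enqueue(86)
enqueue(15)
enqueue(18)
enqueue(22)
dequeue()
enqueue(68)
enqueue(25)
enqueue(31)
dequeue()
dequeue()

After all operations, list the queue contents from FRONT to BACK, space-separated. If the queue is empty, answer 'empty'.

Answer: 22 68 25 31

Derivation:
enqueue(40): [40]
dequeue(): []
enqueue(74): [74]
dequeue(): []
enqueue(86): [86]
enqueue(15): [86, 15]
enqueue(18): [86, 15, 18]
enqueue(22): [86, 15, 18, 22]
dequeue(): [15, 18, 22]
enqueue(68): [15, 18, 22, 68]
enqueue(25): [15, 18, 22, 68, 25]
enqueue(31): [15, 18, 22, 68, 25, 31]
dequeue(): [18, 22, 68, 25, 31]
dequeue(): [22, 68, 25, 31]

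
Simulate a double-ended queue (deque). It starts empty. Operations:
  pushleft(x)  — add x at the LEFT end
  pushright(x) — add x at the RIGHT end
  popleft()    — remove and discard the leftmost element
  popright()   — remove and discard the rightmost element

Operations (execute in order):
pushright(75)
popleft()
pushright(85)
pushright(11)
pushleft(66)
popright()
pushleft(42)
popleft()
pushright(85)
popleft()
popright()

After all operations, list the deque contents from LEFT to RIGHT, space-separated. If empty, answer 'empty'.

Answer: 85

Derivation:
pushright(75): [75]
popleft(): []
pushright(85): [85]
pushright(11): [85, 11]
pushleft(66): [66, 85, 11]
popright(): [66, 85]
pushleft(42): [42, 66, 85]
popleft(): [66, 85]
pushright(85): [66, 85, 85]
popleft(): [85, 85]
popright(): [85]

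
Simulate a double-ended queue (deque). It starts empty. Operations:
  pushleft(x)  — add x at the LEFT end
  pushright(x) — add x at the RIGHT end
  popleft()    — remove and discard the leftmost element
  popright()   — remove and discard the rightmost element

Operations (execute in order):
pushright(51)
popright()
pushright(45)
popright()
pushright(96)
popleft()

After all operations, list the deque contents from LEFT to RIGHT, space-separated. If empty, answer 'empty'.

Answer: empty

Derivation:
pushright(51): [51]
popright(): []
pushright(45): [45]
popright(): []
pushright(96): [96]
popleft(): []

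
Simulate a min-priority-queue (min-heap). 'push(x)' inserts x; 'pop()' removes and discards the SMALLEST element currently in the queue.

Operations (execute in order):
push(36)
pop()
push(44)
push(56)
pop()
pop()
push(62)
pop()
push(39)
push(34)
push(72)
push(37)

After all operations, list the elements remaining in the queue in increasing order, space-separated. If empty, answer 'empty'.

push(36): heap contents = [36]
pop() → 36: heap contents = []
push(44): heap contents = [44]
push(56): heap contents = [44, 56]
pop() → 44: heap contents = [56]
pop() → 56: heap contents = []
push(62): heap contents = [62]
pop() → 62: heap contents = []
push(39): heap contents = [39]
push(34): heap contents = [34, 39]
push(72): heap contents = [34, 39, 72]
push(37): heap contents = [34, 37, 39, 72]

Answer: 34 37 39 72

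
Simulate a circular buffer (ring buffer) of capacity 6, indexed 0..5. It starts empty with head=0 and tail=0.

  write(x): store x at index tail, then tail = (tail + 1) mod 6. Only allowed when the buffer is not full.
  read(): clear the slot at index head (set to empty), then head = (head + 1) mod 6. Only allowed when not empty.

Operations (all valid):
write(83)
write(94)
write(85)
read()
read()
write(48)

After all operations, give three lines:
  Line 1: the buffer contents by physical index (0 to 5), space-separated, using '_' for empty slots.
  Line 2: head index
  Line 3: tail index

Answer: _ _ 85 48 _ _
2
4

Derivation:
write(83): buf=[83 _ _ _ _ _], head=0, tail=1, size=1
write(94): buf=[83 94 _ _ _ _], head=0, tail=2, size=2
write(85): buf=[83 94 85 _ _ _], head=0, tail=3, size=3
read(): buf=[_ 94 85 _ _ _], head=1, tail=3, size=2
read(): buf=[_ _ 85 _ _ _], head=2, tail=3, size=1
write(48): buf=[_ _ 85 48 _ _], head=2, tail=4, size=2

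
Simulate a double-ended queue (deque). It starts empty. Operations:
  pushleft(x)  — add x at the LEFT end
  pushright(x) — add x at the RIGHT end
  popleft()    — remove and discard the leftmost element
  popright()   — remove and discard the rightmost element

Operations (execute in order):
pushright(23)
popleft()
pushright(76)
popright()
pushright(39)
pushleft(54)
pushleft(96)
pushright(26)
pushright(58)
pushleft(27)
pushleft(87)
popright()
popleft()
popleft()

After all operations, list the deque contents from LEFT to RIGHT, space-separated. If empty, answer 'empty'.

Answer: 96 54 39 26

Derivation:
pushright(23): [23]
popleft(): []
pushright(76): [76]
popright(): []
pushright(39): [39]
pushleft(54): [54, 39]
pushleft(96): [96, 54, 39]
pushright(26): [96, 54, 39, 26]
pushright(58): [96, 54, 39, 26, 58]
pushleft(27): [27, 96, 54, 39, 26, 58]
pushleft(87): [87, 27, 96, 54, 39, 26, 58]
popright(): [87, 27, 96, 54, 39, 26]
popleft(): [27, 96, 54, 39, 26]
popleft(): [96, 54, 39, 26]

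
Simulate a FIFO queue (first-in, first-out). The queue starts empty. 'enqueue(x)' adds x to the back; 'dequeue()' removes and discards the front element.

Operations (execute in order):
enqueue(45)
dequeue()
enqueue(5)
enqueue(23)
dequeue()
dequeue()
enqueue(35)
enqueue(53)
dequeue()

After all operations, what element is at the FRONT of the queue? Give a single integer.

Answer: 53

Derivation:
enqueue(45): queue = [45]
dequeue(): queue = []
enqueue(5): queue = [5]
enqueue(23): queue = [5, 23]
dequeue(): queue = [23]
dequeue(): queue = []
enqueue(35): queue = [35]
enqueue(53): queue = [35, 53]
dequeue(): queue = [53]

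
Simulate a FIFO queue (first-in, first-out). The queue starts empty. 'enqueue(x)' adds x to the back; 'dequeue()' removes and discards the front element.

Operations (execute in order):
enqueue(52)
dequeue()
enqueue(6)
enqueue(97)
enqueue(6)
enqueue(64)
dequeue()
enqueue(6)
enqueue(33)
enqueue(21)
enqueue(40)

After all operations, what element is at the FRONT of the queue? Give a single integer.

enqueue(52): queue = [52]
dequeue(): queue = []
enqueue(6): queue = [6]
enqueue(97): queue = [6, 97]
enqueue(6): queue = [6, 97, 6]
enqueue(64): queue = [6, 97, 6, 64]
dequeue(): queue = [97, 6, 64]
enqueue(6): queue = [97, 6, 64, 6]
enqueue(33): queue = [97, 6, 64, 6, 33]
enqueue(21): queue = [97, 6, 64, 6, 33, 21]
enqueue(40): queue = [97, 6, 64, 6, 33, 21, 40]

Answer: 97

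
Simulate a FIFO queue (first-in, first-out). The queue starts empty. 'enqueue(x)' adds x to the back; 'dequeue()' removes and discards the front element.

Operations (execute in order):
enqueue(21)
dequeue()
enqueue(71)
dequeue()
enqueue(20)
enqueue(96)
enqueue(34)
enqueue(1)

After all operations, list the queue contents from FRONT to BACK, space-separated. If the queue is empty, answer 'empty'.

Answer: 20 96 34 1

Derivation:
enqueue(21): [21]
dequeue(): []
enqueue(71): [71]
dequeue(): []
enqueue(20): [20]
enqueue(96): [20, 96]
enqueue(34): [20, 96, 34]
enqueue(1): [20, 96, 34, 1]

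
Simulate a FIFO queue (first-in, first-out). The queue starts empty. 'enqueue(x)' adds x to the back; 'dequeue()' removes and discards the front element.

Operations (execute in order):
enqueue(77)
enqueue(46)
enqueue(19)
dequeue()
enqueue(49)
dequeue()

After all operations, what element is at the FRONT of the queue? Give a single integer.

Answer: 19

Derivation:
enqueue(77): queue = [77]
enqueue(46): queue = [77, 46]
enqueue(19): queue = [77, 46, 19]
dequeue(): queue = [46, 19]
enqueue(49): queue = [46, 19, 49]
dequeue(): queue = [19, 49]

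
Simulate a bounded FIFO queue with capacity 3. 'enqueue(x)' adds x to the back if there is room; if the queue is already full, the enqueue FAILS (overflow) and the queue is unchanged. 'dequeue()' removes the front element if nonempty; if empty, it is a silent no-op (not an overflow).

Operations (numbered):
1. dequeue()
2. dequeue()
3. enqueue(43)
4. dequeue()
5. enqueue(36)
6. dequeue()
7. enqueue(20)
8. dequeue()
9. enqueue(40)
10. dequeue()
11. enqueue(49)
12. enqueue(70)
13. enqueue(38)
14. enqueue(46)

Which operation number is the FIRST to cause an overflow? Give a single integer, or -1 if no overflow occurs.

1. dequeue(): empty, no-op, size=0
2. dequeue(): empty, no-op, size=0
3. enqueue(43): size=1
4. dequeue(): size=0
5. enqueue(36): size=1
6. dequeue(): size=0
7. enqueue(20): size=1
8. dequeue(): size=0
9. enqueue(40): size=1
10. dequeue(): size=0
11. enqueue(49): size=1
12. enqueue(70): size=2
13. enqueue(38): size=3
14. enqueue(46): size=3=cap → OVERFLOW (fail)

Answer: 14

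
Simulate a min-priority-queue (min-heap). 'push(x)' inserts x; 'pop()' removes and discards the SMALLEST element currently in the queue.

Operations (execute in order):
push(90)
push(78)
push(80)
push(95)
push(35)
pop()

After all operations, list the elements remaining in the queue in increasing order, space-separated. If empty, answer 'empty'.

Answer: 78 80 90 95

Derivation:
push(90): heap contents = [90]
push(78): heap contents = [78, 90]
push(80): heap contents = [78, 80, 90]
push(95): heap contents = [78, 80, 90, 95]
push(35): heap contents = [35, 78, 80, 90, 95]
pop() → 35: heap contents = [78, 80, 90, 95]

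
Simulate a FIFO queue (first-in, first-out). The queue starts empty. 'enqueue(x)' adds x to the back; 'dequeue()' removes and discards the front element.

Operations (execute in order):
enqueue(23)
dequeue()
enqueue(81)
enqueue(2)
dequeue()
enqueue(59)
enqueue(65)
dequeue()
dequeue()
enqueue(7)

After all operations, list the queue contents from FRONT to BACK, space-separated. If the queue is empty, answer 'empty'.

Answer: 65 7

Derivation:
enqueue(23): [23]
dequeue(): []
enqueue(81): [81]
enqueue(2): [81, 2]
dequeue(): [2]
enqueue(59): [2, 59]
enqueue(65): [2, 59, 65]
dequeue(): [59, 65]
dequeue(): [65]
enqueue(7): [65, 7]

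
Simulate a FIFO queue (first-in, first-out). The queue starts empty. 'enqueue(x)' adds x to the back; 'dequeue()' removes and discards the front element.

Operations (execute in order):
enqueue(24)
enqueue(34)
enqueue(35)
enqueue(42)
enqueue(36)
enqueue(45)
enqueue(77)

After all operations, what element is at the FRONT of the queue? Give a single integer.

enqueue(24): queue = [24]
enqueue(34): queue = [24, 34]
enqueue(35): queue = [24, 34, 35]
enqueue(42): queue = [24, 34, 35, 42]
enqueue(36): queue = [24, 34, 35, 42, 36]
enqueue(45): queue = [24, 34, 35, 42, 36, 45]
enqueue(77): queue = [24, 34, 35, 42, 36, 45, 77]

Answer: 24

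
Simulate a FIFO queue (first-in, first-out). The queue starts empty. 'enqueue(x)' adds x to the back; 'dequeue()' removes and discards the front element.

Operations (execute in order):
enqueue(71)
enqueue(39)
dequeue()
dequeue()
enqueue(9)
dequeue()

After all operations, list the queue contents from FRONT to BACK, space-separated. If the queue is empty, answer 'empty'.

Answer: empty

Derivation:
enqueue(71): [71]
enqueue(39): [71, 39]
dequeue(): [39]
dequeue(): []
enqueue(9): [9]
dequeue(): []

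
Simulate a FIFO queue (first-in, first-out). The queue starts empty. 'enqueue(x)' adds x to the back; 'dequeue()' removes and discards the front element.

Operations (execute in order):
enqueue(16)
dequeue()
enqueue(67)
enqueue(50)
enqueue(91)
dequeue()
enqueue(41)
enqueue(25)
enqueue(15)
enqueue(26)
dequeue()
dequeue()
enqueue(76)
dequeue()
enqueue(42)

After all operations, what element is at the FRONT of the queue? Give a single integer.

Answer: 25

Derivation:
enqueue(16): queue = [16]
dequeue(): queue = []
enqueue(67): queue = [67]
enqueue(50): queue = [67, 50]
enqueue(91): queue = [67, 50, 91]
dequeue(): queue = [50, 91]
enqueue(41): queue = [50, 91, 41]
enqueue(25): queue = [50, 91, 41, 25]
enqueue(15): queue = [50, 91, 41, 25, 15]
enqueue(26): queue = [50, 91, 41, 25, 15, 26]
dequeue(): queue = [91, 41, 25, 15, 26]
dequeue(): queue = [41, 25, 15, 26]
enqueue(76): queue = [41, 25, 15, 26, 76]
dequeue(): queue = [25, 15, 26, 76]
enqueue(42): queue = [25, 15, 26, 76, 42]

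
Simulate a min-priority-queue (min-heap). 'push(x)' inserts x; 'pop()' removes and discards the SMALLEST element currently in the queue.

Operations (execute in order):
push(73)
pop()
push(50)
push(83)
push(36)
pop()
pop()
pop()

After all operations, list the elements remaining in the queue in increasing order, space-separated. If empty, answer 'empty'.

push(73): heap contents = [73]
pop() → 73: heap contents = []
push(50): heap contents = [50]
push(83): heap contents = [50, 83]
push(36): heap contents = [36, 50, 83]
pop() → 36: heap contents = [50, 83]
pop() → 50: heap contents = [83]
pop() → 83: heap contents = []

Answer: empty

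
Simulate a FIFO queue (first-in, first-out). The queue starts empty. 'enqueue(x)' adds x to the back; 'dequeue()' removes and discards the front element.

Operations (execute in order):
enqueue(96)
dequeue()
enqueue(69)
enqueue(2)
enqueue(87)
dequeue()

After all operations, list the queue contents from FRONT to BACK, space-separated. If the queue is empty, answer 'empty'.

Answer: 2 87

Derivation:
enqueue(96): [96]
dequeue(): []
enqueue(69): [69]
enqueue(2): [69, 2]
enqueue(87): [69, 2, 87]
dequeue(): [2, 87]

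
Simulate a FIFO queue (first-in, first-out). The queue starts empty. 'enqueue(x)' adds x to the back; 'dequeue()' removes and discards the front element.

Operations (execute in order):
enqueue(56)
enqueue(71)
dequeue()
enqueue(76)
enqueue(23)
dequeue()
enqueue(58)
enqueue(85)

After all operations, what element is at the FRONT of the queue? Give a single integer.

enqueue(56): queue = [56]
enqueue(71): queue = [56, 71]
dequeue(): queue = [71]
enqueue(76): queue = [71, 76]
enqueue(23): queue = [71, 76, 23]
dequeue(): queue = [76, 23]
enqueue(58): queue = [76, 23, 58]
enqueue(85): queue = [76, 23, 58, 85]

Answer: 76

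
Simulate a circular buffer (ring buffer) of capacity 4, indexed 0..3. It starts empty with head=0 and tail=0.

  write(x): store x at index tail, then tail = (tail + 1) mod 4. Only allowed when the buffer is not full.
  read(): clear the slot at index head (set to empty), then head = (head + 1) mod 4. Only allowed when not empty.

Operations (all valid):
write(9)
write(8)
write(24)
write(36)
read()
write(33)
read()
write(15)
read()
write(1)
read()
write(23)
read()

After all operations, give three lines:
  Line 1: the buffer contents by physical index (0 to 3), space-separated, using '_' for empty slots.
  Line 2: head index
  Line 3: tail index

Answer: _ 15 1 23
1
0

Derivation:
write(9): buf=[9 _ _ _], head=0, tail=1, size=1
write(8): buf=[9 8 _ _], head=0, tail=2, size=2
write(24): buf=[9 8 24 _], head=0, tail=3, size=3
write(36): buf=[9 8 24 36], head=0, tail=0, size=4
read(): buf=[_ 8 24 36], head=1, tail=0, size=3
write(33): buf=[33 8 24 36], head=1, tail=1, size=4
read(): buf=[33 _ 24 36], head=2, tail=1, size=3
write(15): buf=[33 15 24 36], head=2, tail=2, size=4
read(): buf=[33 15 _ 36], head=3, tail=2, size=3
write(1): buf=[33 15 1 36], head=3, tail=3, size=4
read(): buf=[33 15 1 _], head=0, tail=3, size=3
write(23): buf=[33 15 1 23], head=0, tail=0, size=4
read(): buf=[_ 15 1 23], head=1, tail=0, size=3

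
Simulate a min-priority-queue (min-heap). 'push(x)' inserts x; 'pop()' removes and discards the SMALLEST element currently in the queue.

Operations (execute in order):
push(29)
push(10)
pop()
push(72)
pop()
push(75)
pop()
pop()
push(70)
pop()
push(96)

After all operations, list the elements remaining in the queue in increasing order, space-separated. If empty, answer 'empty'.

push(29): heap contents = [29]
push(10): heap contents = [10, 29]
pop() → 10: heap contents = [29]
push(72): heap contents = [29, 72]
pop() → 29: heap contents = [72]
push(75): heap contents = [72, 75]
pop() → 72: heap contents = [75]
pop() → 75: heap contents = []
push(70): heap contents = [70]
pop() → 70: heap contents = []
push(96): heap contents = [96]

Answer: 96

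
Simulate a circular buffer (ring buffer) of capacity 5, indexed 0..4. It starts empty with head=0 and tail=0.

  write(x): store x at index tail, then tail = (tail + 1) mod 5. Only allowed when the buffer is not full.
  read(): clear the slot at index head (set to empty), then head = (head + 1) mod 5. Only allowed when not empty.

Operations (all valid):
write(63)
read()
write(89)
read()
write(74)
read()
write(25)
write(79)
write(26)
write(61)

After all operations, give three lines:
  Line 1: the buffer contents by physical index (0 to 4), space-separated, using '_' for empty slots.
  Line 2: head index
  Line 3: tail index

write(63): buf=[63 _ _ _ _], head=0, tail=1, size=1
read(): buf=[_ _ _ _ _], head=1, tail=1, size=0
write(89): buf=[_ 89 _ _ _], head=1, tail=2, size=1
read(): buf=[_ _ _ _ _], head=2, tail=2, size=0
write(74): buf=[_ _ 74 _ _], head=2, tail=3, size=1
read(): buf=[_ _ _ _ _], head=3, tail=3, size=0
write(25): buf=[_ _ _ 25 _], head=3, tail=4, size=1
write(79): buf=[_ _ _ 25 79], head=3, tail=0, size=2
write(26): buf=[26 _ _ 25 79], head=3, tail=1, size=3
write(61): buf=[26 61 _ 25 79], head=3, tail=2, size=4

Answer: 26 61 _ 25 79
3
2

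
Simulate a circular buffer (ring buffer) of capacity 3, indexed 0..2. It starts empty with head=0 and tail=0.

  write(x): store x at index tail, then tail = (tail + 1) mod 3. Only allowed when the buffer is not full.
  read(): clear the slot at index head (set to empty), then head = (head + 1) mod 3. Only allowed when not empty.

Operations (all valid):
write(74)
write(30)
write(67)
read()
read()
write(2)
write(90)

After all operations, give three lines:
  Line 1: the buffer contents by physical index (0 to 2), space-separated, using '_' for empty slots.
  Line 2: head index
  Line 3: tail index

Answer: 2 90 67
2
2

Derivation:
write(74): buf=[74 _ _], head=0, tail=1, size=1
write(30): buf=[74 30 _], head=0, tail=2, size=2
write(67): buf=[74 30 67], head=0, tail=0, size=3
read(): buf=[_ 30 67], head=1, tail=0, size=2
read(): buf=[_ _ 67], head=2, tail=0, size=1
write(2): buf=[2 _ 67], head=2, tail=1, size=2
write(90): buf=[2 90 67], head=2, tail=2, size=3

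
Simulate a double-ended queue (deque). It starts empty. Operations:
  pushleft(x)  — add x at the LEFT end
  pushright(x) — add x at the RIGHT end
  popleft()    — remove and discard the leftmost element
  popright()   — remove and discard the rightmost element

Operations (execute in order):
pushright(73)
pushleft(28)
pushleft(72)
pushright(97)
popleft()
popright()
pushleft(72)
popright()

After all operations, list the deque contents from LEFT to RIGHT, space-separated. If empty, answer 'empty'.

pushright(73): [73]
pushleft(28): [28, 73]
pushleft(72): [72, 28, 73]
pushright(97): [72, 28, 73, 97]
popleft(): [28, 73, 97]
popright(): [28, 73]
pushleft(72): [72, 28, 73]
popright(): [72, 28]

Answer: 72 28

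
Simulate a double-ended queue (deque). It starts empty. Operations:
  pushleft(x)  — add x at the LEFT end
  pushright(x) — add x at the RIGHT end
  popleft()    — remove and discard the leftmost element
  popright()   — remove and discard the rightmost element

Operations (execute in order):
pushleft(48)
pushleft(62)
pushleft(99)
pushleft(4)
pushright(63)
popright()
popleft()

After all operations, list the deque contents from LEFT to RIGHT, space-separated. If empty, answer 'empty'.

pushleft(48): [48]
pushleft(62): [62, 48]
pushleft(99): [99, 62, 48]
pushleft(4): [4, 99, 62, 48]
pushright(63): [4, 99, 62, 48, 63]
popright(): [4, 99, 62, 48]
popleft(): [99, 62, 48]

Answer: 99 62 48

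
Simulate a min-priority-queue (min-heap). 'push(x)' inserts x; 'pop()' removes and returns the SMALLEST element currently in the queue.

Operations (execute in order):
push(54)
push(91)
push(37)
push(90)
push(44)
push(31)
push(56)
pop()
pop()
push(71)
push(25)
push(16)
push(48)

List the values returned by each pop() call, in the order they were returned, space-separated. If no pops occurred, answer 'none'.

push(54): heap contents = [54]
push(91): heap contents = [54, 91]
push(37): heap contents = [37, 54, 91]
push(90): heap contents = [37, 54, 90, 91]
push(44): heap contents = [37, 44, 54, 90, 91]
push(31): heap contents = [31, 37, 44, 54, 90, 91]
push(56): heap contents = [31, 37, 44, 54, 56, 90, 91]
pop() → 31: heap contents = [37, 44, 54, 56, 90, 91]
pop() → 37: heap contents = [44, 54, 56, 90, 91]
push(71): heap contents = [44, 54, 56, 71, 90, 91]
push(25): heap contents = [25, 44, 54, 56, 71, 90, 91]
push(16): heap contents = [16, 25, 44, 54, 56, 71, 90, 91]
push(48): heap contents = [16, 25, 44, 48, 54, 56, 71, 90, 91]

Answer: 31 37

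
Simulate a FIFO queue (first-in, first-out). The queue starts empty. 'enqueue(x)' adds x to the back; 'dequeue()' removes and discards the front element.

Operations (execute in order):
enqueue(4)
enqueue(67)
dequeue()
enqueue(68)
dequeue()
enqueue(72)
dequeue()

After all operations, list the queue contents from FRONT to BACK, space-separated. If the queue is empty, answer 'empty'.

enqueue(4): [4]
enqueue(67): [4, 67]
dequeue(): [67]
enqueue(68): [67, 68]
dequeue(): [68]
enqueue(72): [68, 72]
dequeue(): [72]

Answer: 72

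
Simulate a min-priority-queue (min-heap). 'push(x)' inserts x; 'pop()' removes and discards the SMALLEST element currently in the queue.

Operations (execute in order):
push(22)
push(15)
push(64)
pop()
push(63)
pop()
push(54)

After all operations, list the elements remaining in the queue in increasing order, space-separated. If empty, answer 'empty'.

push(22): heap contents = [22]
push(15): heap contents = [15, 22]
push(64): heap contents = [15, 22, 64]
pop() → 15: heap contents = [22, 64]
push(63): heap contents = [22, 63, 64]
pop() → 22: heap contents = [63, 64]
push(54): heap contents = [54, 63, 64]

Answer: 54 63 64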